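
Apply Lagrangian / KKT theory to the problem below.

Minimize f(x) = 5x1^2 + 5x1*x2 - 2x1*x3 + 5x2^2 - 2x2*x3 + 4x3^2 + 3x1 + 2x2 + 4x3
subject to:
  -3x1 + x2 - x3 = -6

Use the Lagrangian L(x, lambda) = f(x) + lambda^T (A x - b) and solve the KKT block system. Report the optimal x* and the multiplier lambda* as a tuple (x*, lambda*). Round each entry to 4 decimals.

Form the Lagrangian:
  L(x, lambda) = (1/2) x^T Q x + c^T x + lambda^T (A x - b)
Stationarity (grad_x L = 0): Q x + c + A^T lambda = 0.
Primal feasibility: A x = b.

This gives the KKT block system:
  [ Q   A^T ] [ x     ]   [-c ]
  [ A    0  ] [ lambda ] = [ b ]

Solving the linear system:
  x*      = (1.5399, -1.3501, 0.0302)
  lambda* = (3.8625)
  f(x*)   = 12.6077

x* = (1.5399, -1.3501, 0.0302), lambda* = (3.8625)


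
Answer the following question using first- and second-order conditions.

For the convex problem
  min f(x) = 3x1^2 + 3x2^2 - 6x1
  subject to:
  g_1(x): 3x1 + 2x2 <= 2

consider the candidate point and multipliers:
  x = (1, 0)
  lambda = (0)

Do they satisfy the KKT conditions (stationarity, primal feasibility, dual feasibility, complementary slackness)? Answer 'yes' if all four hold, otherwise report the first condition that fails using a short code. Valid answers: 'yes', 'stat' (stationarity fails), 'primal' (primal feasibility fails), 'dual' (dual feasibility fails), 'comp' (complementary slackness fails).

Gradient of f: grad f(x) = Q x + c = (0, 0)
Constraint values g_i(x) = a_i^T x - b_i:
  g_1((1, 0)) = 1
Stationarity residual: grad f(x) + sum_i lambda_i a_i = (0, 0)
  -> stationarity OK
Primal feasibility (all g_i <= 0): FAILS
Dual feasibility (all lambda_i >= 0): OK
Complementary slackness (lambda_i * g_i(x) = 0 for all i): OK

Verdict: the first failing condition is primal_feasibility -> primal.

primal


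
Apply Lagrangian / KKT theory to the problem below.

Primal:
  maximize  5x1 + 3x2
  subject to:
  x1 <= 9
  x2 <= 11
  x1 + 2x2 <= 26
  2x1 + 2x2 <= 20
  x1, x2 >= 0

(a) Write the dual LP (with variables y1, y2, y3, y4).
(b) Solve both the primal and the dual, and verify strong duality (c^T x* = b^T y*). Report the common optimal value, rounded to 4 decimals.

The standard primal-dual pair for 'max c^T x s.t. A x <= b, x >= 0' is:
  Dual:  min b^T y  s.t.  A^T y >= c,  y >= 0.

So the dual LP is:
  minimize  9y1 + 11y2 + 26y3 + 20y4
  subject to:
    y1 + y3 + 2y4 >= 5
    y2 + 2y3 + 2y4 >= 3
    y1, y2, y3, y4 >= 0

Solving the primal: x* = (9, 1).
  primal value c^T x* = 48.
Solving the dual: y* = (2, 0, 0, 1.5).
  dual value b^T y* = 48.
Strong duality: c^T x* = b^T y*. Confirmed.

48


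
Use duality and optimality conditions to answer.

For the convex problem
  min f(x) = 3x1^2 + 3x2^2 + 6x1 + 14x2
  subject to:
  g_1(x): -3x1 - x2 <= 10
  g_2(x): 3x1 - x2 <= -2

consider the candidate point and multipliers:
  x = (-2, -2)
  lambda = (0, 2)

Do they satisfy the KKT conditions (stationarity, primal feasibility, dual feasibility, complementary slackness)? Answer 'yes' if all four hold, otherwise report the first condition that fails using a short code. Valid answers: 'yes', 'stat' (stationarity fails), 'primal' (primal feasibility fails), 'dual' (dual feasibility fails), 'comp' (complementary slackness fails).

Gradient of f: grad f(x) = Q x + c = (-6, 2)
Constraint values g_i(x) = a_i^T x - b_i:
  g_1((-2, -2)) = -2
  g_2((-2, -2)) = -2
Stationarity residual: grad f(x) + sum_i lambda_i a_i = (0, 0)
  -> stationarity OK
Primal feasibility (all g_i <= 0): OK
Dual feasibility (all lambda_i >= 0): OK
Complementary slackness (lambda_i * g_i(x) = 0 for all i): FAILS

Verdict: the first failing condition is complementary_slackness -> comp.

comp


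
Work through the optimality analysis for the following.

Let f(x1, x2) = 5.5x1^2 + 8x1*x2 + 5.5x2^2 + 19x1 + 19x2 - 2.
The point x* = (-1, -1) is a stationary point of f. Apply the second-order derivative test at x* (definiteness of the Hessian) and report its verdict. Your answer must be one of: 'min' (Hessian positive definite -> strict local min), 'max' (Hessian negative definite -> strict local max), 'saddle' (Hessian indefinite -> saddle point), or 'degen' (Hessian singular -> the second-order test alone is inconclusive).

Compute the Hessian H = grad^2 f:
  H = [[11, 8], [8, 11]]
Verify stationarity: grad f(x*) = H x* + g = (0, 0).
Eigenvalues of H: 3, 19.
Both eigenvalues > 0, so H is positive definite -> x* is a strict local min.

min


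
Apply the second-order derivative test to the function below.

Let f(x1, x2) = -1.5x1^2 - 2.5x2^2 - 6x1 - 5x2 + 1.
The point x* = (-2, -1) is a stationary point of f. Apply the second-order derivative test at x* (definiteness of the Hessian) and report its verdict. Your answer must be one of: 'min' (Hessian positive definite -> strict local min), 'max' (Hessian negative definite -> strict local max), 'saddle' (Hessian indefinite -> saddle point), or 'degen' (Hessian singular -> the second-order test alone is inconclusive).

Compute the Hessian H = grad^2 f:
  H = [[-3, 0], [0, -5]]
Verify stationarity: grad f(x*) = H x* + g = (0, 0).
Eigenvalues of H: -5, -3.
Both eigenvalues < 0, so H is negative definite -> x* is a strict local max.

max


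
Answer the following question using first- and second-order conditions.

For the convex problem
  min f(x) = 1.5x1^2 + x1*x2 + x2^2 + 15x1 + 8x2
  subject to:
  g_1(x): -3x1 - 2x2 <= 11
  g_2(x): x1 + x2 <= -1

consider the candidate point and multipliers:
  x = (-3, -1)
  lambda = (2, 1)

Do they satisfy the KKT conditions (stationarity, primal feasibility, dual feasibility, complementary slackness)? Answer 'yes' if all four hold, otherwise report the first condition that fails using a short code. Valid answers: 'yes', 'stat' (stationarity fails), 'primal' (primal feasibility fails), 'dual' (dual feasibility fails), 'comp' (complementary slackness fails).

Gradient of f: grad f(x) = Q x + c = (5, 3)
Constraint values g_i(x) = a_i^T x - b_i:
  g_1((-3, -1)) = 0
  g_2((-3, -1)) = -3
Stationarity residual: grad f(x) + sum_i lambda_i a_i = (0, 0)
  -> stationarity OK
Primal feasibility (all g_i <= 0): OK
Dual feasibility (all lambda_i >= 0): OK
Complementary slackness (lambda_i * g_i(x) = 0 for all i): FAILS

Verdict: the first failing condition is complementary_slackness -> comp.

comp


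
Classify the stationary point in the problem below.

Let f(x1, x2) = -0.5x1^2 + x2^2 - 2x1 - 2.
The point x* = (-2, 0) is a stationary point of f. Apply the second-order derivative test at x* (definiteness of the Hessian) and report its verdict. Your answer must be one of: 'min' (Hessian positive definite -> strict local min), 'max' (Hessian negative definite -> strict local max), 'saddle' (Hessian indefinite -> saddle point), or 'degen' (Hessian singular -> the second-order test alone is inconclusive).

Compute the Hessian H = grad^2 f:
  H = [[-1, 0], [0, 2]]
Verify stationarity: grad f(x*) = H x* + g = (0, 0).
Eigenvalues of H: -1, 2.
Eigenvalues have mixed signs, so H is indefinite -> x* is a saddle point.

saddle


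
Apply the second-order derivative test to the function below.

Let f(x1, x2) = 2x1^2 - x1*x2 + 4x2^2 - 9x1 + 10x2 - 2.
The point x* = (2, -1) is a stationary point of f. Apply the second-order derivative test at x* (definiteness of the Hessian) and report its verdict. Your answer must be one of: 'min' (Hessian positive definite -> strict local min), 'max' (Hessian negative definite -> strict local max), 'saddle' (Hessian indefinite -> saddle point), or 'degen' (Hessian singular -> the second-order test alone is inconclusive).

Compute the Hessian H = grad^2 f:
  H = [[4, -1], [-1, 8]]
Verify stationarity: grad f(x*) = H x* + g = (0, 0).
Eigenvalues of H: 3.7639, 8.2361.
Both eigenvalues > 0, so H is positive definite -> x* is a strict local min.

min


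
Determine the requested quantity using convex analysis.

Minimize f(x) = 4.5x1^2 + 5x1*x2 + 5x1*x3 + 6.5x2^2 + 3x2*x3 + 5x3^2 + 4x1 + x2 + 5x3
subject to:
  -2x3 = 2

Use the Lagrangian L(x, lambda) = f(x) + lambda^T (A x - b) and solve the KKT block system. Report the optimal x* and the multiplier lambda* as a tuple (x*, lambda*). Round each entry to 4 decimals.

Form the Lagrangian:
  L(x, lambda) = (1/2) x^T Q x + c^T x + lambda^T (A x - b)
Stationarity (grad_x L = 0): Q x + c + A^T lambda = 0.
Primal feasibility: A x = b.

This gives the KKT block system:
  [ Q   A^T ] [ x     ]   [-c ]
  [ A    0  ] [ lambda ] = [ b ]

Solving the linear system:
  x*      = (0.0326, 0.1413, -1)
  lambda* = (-2.2065)
  f(x*)   = -0.1576

x* = (0.0326, 0.1413, -1), lambda* = (-2.2065)


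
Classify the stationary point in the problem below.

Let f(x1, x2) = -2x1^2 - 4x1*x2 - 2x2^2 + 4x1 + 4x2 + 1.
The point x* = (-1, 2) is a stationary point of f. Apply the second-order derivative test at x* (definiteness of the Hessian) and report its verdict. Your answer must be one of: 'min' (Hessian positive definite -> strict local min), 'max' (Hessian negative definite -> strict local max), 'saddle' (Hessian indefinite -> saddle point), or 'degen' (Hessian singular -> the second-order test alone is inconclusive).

Compute the Hessian H = grad^2 f:
  H = [[-4, -4], [-4, -4]]
Verify stationarity: grad f(x*) = H x* + g = (0, 0).
Eigenvalues of H: -8, 0.
H has a zero eigenvalue (singular; negative semidefinite but not definite), so H is neither positive definite, negative definite, nor indefinite. The second-order test alone is inconclusive -> degen.
(Indeed, f is constant along the null direction of H through x*, so x* is not a strict local extremum.)

degen


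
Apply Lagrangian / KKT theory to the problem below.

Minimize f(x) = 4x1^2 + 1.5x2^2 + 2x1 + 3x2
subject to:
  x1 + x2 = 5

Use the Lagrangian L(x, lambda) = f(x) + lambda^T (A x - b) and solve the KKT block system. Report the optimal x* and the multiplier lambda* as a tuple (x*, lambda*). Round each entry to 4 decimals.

Form the Lagrangian:
  L(x, lambda) = (1/2) x^T Q x + c^T x + lambda^T (A x - b)
Stationarity (grad_x L = 0): Q x + c + A^T lambda = 0.
Primal feasibility: A x = b.

This gives the KKT block system:
  [ Q   A^T ] [ x     ]   [-c ]
  [ A    0  ] [ lambda ] = [ b ]

Solving the linear system:
  x*      = (1.4545, 3.5455)
  lambda* = (-13.6364)
  f(x*)   = 40.8636

x* = (1.4545, 3.5455), lambda* = (-13.6364)


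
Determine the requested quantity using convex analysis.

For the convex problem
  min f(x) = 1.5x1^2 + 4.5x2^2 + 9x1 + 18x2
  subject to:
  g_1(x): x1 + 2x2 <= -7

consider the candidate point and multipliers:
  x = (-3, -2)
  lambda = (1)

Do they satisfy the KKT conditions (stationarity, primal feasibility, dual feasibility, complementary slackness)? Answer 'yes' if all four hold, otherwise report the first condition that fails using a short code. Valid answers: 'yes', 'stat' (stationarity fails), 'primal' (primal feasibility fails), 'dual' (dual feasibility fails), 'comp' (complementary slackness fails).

Gradient of f: grad f(x) = Q x + c = (0, 0)
Constraint values g_i(x) = a_i^T x - b_i:
  g_1((-3, -2)) = 0
Stationarity residual: grad f(x) + sum_i lambda_i a_i = (1, 2)
  -> stationarity FAILS
Primal feasibility (all g_i <= 0): OK
Dual feasibility (all lambda_i >= 0): OK
Complementary slackness (lambda_i * g_i(x) = 0 for all i): OK

Verdict: the first failing condition is stationarity -> stat.

stat


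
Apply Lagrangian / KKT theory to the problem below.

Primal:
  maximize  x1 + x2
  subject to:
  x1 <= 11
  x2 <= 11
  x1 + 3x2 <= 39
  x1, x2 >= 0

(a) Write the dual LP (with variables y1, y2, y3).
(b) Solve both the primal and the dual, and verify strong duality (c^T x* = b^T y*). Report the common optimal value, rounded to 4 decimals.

The standard primal-dual pair for 'max c^T x s.t. A x <= b, x >= 0' is:
  Dual:  min b^T y  s.t.  A^T y >= c,  y >= 0.

So the dual LP is:
  minimize  11y1 + 11y2 + 39y3
  subject to:
    y1 + y3 >= 1
    y2 + 3y3 >= 1
    y1, y2, y3 >= 0

Solving the primal: x* = (11, 9.3333).
  primal value c^T x* = 20.3333.
Solving the dual: y* = (0.6667, 0, 0.3333).
  dual value b^T y* = 20.3333.
Strong duality: c^T x* = b^T y*. Confirmed.

20.3333


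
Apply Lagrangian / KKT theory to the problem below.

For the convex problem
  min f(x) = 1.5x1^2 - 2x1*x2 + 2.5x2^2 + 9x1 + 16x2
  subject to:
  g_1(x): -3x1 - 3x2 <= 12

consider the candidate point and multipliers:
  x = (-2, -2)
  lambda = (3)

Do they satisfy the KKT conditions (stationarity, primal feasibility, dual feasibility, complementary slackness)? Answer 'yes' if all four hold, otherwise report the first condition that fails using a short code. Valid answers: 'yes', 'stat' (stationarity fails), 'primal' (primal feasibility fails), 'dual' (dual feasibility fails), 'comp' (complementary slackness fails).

Gradient of f: grad f(x) = Q x + c = (7, 10)
Constraint values g_i(x) = a_i^T x - b_i:
  g_1((-2, -2)) = 0
Stationarity residual: grad f(x) + sum_i lambda_i a_i = (-2, 1)
  -> stationarity FAILS
Primal feasibility (all g_i <= 0): OK
Dual feasibility (all lambda_i >= 0): OK
Complementary slackness (lambda_i * g_i(x) = 0 for all i): OK

Verdict: the first failing condition is stationarity -> stat.

stat


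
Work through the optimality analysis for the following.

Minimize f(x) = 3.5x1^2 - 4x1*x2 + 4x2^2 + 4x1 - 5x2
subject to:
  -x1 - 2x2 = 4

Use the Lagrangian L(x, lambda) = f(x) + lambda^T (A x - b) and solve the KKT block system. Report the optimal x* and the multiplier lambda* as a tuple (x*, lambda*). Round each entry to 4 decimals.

Form the Lagrangian:
  L(x, lambda) = (1/2) x^T Q x + c^T x + lambda^T (A x - b)
Stationarity (grad_x L = 0): Q x + c + A^T lambda = 0.
Primal feasibility: A x = b.

This gives the KKT block system:
  [ Q   A^T ] [ x     ]   [-c ]
  [ A    0  ] [ lambda ] = [ b ]

Solving the linear system:
  x*      = (-1.7308, -1.1346)
  lambda* = (-3.5769)
  f(x*)   = 6.5288

x* = (-1.7308, -1.1346), lambda* = (-3.5769)


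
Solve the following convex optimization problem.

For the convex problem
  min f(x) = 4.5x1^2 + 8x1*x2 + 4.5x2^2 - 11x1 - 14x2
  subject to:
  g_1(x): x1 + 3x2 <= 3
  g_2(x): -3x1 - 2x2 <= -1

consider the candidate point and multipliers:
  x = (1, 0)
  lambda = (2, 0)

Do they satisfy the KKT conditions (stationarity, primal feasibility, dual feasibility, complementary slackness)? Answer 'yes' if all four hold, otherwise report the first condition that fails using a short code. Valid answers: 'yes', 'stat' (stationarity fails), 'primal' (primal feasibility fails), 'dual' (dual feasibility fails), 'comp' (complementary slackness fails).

Gradient of f: grad f(x) = Q x + c = (-2, -6)
Constraint values g_i(x) = a_i^T x - b_i:
  g_1((1, 0)) = -2
  g_2((1, 0)) = -2
Stationarity residual: grad f(x) + sum_i lambda_i a_i = (0, 0)
  -> stationarity OK
Primal feasibility (all g_i <= 0): OK
Dual feasibility (all lambda_i >= 0): OK
Complementary slackness (lambda_i * g_i(x) = 0 for all i): FAILS

Verdict: the first failing condition is complementary_slackness -> comp.

comp


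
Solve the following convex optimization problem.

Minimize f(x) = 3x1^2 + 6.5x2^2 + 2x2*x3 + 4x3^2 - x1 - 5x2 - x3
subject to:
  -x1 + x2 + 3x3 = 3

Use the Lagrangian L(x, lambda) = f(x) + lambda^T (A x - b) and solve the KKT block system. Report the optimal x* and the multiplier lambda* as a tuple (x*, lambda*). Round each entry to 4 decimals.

Form the Lagrangian:
  L(x, lambda) = (1/2) x^T Q x + c^T x + lambda^T (A x - b)
Stationarity (grad_x L = 0): Q x + c + A^T lambda = 0.
Primal feasibility: A x = b.

This gives the KKT block system:
  [ Q   A^T ] [ x     ]   [-c ]
  [ A    0  ] [ lambda ] = [ b ]

Solving the linear system:
  x*      = (-0.1799, 0.4216, 0.7995)
  lambda* = (-2.0797)
  f(x*)   = 1.7558

x* = (-0.1799, 0.4216, 0.7995), lambda* = (-2.0797)


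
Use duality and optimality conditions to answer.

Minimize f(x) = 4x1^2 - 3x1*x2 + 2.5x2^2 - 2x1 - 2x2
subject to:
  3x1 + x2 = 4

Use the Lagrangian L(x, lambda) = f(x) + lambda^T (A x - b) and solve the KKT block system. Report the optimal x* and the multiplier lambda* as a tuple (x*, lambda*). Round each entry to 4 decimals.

Form the Lagrangian:
  L(x, lambda) = (1/2) x^T Q x + c^T x + lambda^T (A x - b)
Stationarity (grad_x L = 0): Q x + c + A^T lambda = 0.
Primal feasibility: A x = b.

This gives the KKT block system:
  [ Q   A^T ] [ x     ]   [-c ]
  [ A    0  ] [ lambda ] = [ b ]

Solving the linear system:
  x*      = (0.9577, 1.1268)
  lambda* = (-0.7606)
  f(x*)   = -0.5634

x* = (0.9577, 1.1268), lambda* = (-0.7606)


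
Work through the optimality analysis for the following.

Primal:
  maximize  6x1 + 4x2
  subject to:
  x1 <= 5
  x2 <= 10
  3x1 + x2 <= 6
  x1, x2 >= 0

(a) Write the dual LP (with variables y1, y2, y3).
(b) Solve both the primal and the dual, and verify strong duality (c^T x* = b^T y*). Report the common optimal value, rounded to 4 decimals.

The standard primal-dual pair for 'max c^T x s.t. A x <= b, x >= 0' is:
  Dual:  min b^T y  s.t.  A^T y >= c,  y >= 0.

So the dual LP is:
  minimize  5y1 + 10y2 + 6y3
  subject to:
    y1 + 3y3 >= 6
    y2 + y3 >= 4
    y1, y2, y3 >= 0

Solving the primal: x* = (0, 6).
  primal value c^T x* = 24.
Solving the dual: y* = (0, 0, 4).
  dual value b^T y* = 24.
Strong duality: c^T x* = b^T y*. Confirmed.

24


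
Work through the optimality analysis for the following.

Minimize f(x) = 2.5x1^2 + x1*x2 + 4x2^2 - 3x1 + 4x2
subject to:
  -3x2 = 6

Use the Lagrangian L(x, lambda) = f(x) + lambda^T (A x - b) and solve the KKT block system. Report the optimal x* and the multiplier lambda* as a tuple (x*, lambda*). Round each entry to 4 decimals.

Form the Lagrangian:
  L(x, lambda) = (1/2) x^T Q x + c^T x + lambda^T (A x - b)
Stationarity (grad_x L = 0): Q x + c + A^T lambda = 0.
Primal feasibility: A x = b.

This gives the KKT block system:
  [ Q   A^T ] [ x     ]   [-c ]
  [ A    0  ] [ lambda ] = [ b ]

Solving the linear system:
  x*      = (1, -2)
  lambda* = (-3.6667)
  f(x*)   = 5.5

x* = (1, -2), lambda* = (-3.6667)


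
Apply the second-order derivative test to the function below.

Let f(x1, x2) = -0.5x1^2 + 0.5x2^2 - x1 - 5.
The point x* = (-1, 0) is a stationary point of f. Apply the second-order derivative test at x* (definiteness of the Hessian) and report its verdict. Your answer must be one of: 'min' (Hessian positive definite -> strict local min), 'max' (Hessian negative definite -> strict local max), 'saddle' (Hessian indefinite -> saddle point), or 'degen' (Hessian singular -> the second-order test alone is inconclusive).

Compute the Hessian H = grad^2 f:
  H = [[-1, 0], [0, 1]]
Verify stationarity: grad f(x*) = H x* + g = (0, 0).
Eigenvalues of H: -1, 1.
Eigenvalues have mixed signs, so H is indefinite -> x* is a saddle point.

saddle


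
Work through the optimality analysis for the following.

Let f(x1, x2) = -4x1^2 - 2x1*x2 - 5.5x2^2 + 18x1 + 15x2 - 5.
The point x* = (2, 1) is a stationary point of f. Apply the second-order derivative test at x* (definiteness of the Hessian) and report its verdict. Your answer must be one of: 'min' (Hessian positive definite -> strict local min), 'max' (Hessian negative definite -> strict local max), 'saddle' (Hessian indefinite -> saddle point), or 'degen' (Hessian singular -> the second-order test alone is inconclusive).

Compute the Hessian H = grad^2 f:
  H = [[-8, -2], [-2, -11]]
Verify stationarity: grad f(x*) = H x* + g = (0, 0).
Eigenvalues of H: -12, -7.
Both eigenvalues < 0, so H is negative definite -> x* is a strict local max.

max


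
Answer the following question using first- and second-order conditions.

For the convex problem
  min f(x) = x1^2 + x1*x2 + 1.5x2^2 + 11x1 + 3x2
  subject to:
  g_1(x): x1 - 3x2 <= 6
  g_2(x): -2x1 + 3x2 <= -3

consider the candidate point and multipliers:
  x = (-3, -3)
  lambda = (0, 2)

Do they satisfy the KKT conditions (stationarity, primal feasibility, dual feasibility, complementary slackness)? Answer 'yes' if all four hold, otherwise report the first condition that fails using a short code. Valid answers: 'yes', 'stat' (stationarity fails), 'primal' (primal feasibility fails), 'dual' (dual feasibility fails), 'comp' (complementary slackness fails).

Gradient of f: grad f(x) = Q x + c = (2, -9)
Constraint values g_i(x) = a_i^T x - b_i:
  g_1((-3, -3)) = 0
  g_2((-3, -3)) = 0
Stationarity residual: grad f(x) + sum_i lambda_i a_i = (-2, -3)
  -> stationarity FAILS
Primal feasibility (all g_i <= 0): OK
Dual feasibility (all lambda_i >= 0): OK
Complementary slackness (lambda_i * g_i(x) = 0 for all i): OK

Verdict: the first failing condition is stationarity -> stat.

stat


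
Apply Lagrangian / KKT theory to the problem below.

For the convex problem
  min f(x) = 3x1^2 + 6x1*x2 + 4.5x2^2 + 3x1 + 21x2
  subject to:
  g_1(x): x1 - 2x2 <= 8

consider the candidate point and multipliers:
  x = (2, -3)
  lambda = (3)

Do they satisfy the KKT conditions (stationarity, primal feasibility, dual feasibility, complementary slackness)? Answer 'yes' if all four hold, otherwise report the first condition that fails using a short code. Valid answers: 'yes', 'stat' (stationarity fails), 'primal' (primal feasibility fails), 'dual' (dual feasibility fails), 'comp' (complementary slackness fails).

Gradient of f: grad f(x) = Q x + c = (-3, 6)
Constraint values g_i(x) = a_i^T x - b_i:
  g_1((2, -3)) = 0
Stationarity residual: grad f(x) + sum_i lambda_i a_i = (0, 0)
  -> stationarity OK
Primal feasibility (all g_i <= 0): OK
Dual feasibility (all lambda_i >= 0): OK
Complementary slackness (lambda_i * g_i(x) = 0 for all i): OK

Verdict: yes, KKT holds.

yes


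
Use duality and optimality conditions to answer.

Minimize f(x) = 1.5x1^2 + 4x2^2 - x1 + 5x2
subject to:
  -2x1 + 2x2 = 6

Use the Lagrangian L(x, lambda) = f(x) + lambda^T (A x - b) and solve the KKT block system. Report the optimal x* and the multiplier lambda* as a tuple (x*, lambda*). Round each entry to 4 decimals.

Form the Lagrangian:
  L(x, lambda) = (1/2) x^T Q x + c^T x + lambda^T (A x - b)
Stationarity (grad_x L = 0): Q x + c + A^T lambda = 0.
Primal feasibility: A x = b.

This gives the KKT block system:
  [ Q   A^T ] [ x     ]   [-c ]
  [ A    0  ] [ lambda ] = [ b ]

Solving the linear system:
  x*      = (-2.5455, 0.4545)
  lambda* = (-4.3182)
  f(x*)   = 15.3636

x* = (-2.5455, 0.4545), lambda* = (-4.3182)


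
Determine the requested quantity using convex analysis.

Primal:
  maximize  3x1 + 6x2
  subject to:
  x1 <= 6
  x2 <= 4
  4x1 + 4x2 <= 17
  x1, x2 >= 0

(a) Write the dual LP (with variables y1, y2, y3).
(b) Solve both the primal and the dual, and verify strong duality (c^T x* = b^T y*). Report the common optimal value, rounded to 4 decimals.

The standard primal-dual pair for 'max c^T x s.t. A x <= b, x >= 0' is:
  Dual:  min b^T y  s.t.  A^T y >= c,  y >= 0.

So the dual LP is:
  minimize  6y1 + 4y2 + 17y3
  subject to:
    y1 + 4y3 >= 3
    y2 + 4y3 >= 6
    y1, y2, y3 >= 0

Solving the primal: x* = (0.25, 4).
  primal value c^T x* = 24.75.
Solving the dual: y* = (0, 3, 0.75).
  dual value b^T y* = 24.75.
Strong duality: c^T x* = b^T y*. Confirmed.

24.75


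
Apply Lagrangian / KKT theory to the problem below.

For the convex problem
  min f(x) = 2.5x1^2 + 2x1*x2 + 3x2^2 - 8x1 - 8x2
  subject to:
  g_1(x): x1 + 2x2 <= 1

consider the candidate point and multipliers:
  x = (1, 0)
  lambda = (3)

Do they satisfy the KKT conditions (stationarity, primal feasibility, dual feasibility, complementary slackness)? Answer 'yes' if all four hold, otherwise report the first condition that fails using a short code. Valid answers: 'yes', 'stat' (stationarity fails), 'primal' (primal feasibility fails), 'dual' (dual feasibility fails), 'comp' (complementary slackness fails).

Gradient of f: grad f(x) = Q x + c = (-3, -6)
Constraint values g_i(x) = a_i^T x - b_i:
  g_1((1, 0)) = 0
Stationarity residual: grad f(x) + sum_i lambda_i a_i = (0, 0)
  -> stationarity OK
Primal feasibility (all g_i <= 0): OK
Dual feasibility (all lambda_i >= 0): OK
Complementary slackness (lambda_i * g_i(x) = 0 for all i): OK

Verdict: yes, KKT holds.

yes


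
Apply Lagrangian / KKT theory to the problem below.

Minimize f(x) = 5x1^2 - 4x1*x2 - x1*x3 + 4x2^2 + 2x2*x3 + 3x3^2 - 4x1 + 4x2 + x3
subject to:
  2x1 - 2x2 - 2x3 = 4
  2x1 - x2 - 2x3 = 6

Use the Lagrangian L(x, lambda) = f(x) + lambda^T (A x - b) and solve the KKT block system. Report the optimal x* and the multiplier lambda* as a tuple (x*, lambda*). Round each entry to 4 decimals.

Form the Lagrangian:
  L(x, lambda) = (1/2) x^T Q x + c^T x + lambda^T (A x - b)
Stationarity (grad_x L = 0): Q x + c + A^T lambda = 0.
Primal feasibility: A x = b.

This gives the KKT block system:
  [ Q   A^T ] [ x     ]   [-c ]
  [ A    0  ] [ lambda ] = [ b ]

Solving the linear system:
  x*      = (1.9286, 2, -2.0714)
  lambda* = (12.8214, -17.5)
  f(x*)   = 25.9643

x* = (1.9286, 2, -2.0714), lambda* = (12.8214, -17.5)


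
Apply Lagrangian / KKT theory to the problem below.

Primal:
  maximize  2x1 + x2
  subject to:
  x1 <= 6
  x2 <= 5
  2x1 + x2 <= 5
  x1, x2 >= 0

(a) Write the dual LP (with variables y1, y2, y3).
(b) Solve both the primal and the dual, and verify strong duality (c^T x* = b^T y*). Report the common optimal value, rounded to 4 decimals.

The standard primal-dual pair for 'max c^T x s.t. A x <= b, x >= 0' is:
  Dual:  min b^T y  s.t.  A^T y >= c,  y >= 0.

So the dual LP is:
  minimize  6y1 + 5y2 + 5y3
  subject to:
    y1 + 2y3 >= 2
    y2 + y3 >= 1
    y1, y2, y3 >= 0

Solving the primal: x* = (2.5, 0).
  primal value c^T x* = 5.
Solving the dual: y* = (0, 0, 1).
  dual value b^T y* = 5.
Strong duality: c^T x* = b^T y*. Confirmed.

5


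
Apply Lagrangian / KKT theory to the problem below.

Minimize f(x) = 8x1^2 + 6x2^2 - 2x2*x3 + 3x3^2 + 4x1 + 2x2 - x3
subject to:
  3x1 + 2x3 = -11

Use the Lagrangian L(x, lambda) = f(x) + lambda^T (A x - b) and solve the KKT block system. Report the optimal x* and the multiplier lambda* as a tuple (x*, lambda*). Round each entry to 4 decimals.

Form the Lagrangian:
  L(x, lambda) = (1/2) x^T Q x + c^T x + lambda^T (A x - b)
Stationarity (grad_x L = 0): Q x + c + A^T lambda = 0.
Primal feasibility: A x = b.

This gives the KKT block system:
  [ Q   A^T ] [ x     ]   [-c ]
  [ A    0  ] [ lambda ] = [ b ]

Solving the linear system:
  x*      = (-1.8, -0.6333, -2.8)
  lambda* = (8.2667)
  f(x*)   = 42.6333

x* = (-1.8, -0.6333, -2.8), lambda* = (8.2667)


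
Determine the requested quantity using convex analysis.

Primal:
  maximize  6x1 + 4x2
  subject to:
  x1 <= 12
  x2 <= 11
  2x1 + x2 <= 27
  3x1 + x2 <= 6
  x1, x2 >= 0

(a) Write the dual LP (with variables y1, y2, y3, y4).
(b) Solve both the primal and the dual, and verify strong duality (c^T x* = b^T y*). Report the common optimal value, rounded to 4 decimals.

The standard primal-dual pair for 'max c^T x s.t. A x <= b, x >= 0' is:
  Dual:  min b^T y  s.t.  A^T y >= c,  y >= 0.

So the dual LP is:
  minimize  12y1 + 11y2 + 27y3 + 6y4
  subject to:
    y1 + 2y3 + 3y4 >= 6
    y2 + y3 + y4 >= 4
    y1, y2, y3, y4 >= 0

Solving the primal: x* = (0, 6).
  primal value c^T x* = 24.
Solving the dual: y* = (0, 0, 0, 4).
  dual value b^T y* = 24.
Strong duality: c^T x* = b^T y*. Confirmed.

24


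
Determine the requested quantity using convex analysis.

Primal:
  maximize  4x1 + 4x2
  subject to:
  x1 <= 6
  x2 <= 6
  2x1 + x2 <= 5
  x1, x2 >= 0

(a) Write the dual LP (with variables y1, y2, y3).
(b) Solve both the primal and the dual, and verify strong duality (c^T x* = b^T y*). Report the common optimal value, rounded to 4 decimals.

The standard primal-dual pair for 'max c^T x s.t. A x <= b, x >= 0' is:
  Dual:  min b^T y  s.t.  A^T y >= c,  y >= 0.

So the dual LP is:
  minimize  6y1 + 6y2 + 5y3
  subject to:
    y1 + 2y3 >= 4
    y2 + y3 >= 4
    y1, y2, y3 >= 0

Solving the primal: x* = (0, 5).
  primal value c^T x* = 20.
Solving the dual: y* = (0, 0, 4).
  dual value b^T y* = 20.
Strong duality: c^T x* = b^T y*. Confirmed.

20


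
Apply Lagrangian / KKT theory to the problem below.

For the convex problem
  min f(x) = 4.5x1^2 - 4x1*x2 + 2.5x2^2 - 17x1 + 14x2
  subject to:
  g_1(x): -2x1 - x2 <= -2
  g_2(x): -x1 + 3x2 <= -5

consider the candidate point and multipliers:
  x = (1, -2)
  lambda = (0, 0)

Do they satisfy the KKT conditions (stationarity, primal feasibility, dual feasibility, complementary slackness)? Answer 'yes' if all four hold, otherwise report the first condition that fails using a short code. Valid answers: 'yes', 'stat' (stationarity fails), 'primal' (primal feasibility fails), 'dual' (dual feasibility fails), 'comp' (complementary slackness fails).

Gradient of f: grad f(x) = Q x + c = (0, 0)
Constraint values g_i(x) = a_i^T x - b_i:
  g_1((1, -2)) = 2
  g_2((1, -2)) = -2
Stationarity residual: grad f(x) + sum_i lambda_i a_i = (0, 0)
  -> stationarity OK
Primal feasibility (all g_i <= 0): FAILS
Dual feasibility (all lambda_i >= 0): OK
Complementary slackness (lambda_i * g_i(x) = 0 for all i): OK

Verdict: the first failing condition is primal_feasibility -> primal.

primal


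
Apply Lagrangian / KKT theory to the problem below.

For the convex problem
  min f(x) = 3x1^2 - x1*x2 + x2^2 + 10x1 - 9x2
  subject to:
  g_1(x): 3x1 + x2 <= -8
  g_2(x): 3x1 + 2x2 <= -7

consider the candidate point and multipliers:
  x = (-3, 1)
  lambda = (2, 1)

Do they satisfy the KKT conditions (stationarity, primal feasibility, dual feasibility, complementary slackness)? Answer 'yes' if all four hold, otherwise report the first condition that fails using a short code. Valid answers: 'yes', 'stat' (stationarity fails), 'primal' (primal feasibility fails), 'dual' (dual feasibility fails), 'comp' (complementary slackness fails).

Gradient of f: grad f(x) = Q x + c = (-9, -4)
Constraint values g_i(x) = a_i^T x - b_i:
  g_1((-3, 1)) = 0
  g_2((-3, 1)) = 0
Stationarity residual: grad f(x) + sum_i lambda_i a_i = (0, 0)
  -> stationarity OK
Primal feasibility (all g_i <= 0): OK
Dual feasibility (all lambda_i >= 0): OK
Complementary slackness (lambda_i * g_i(x) = 0 for all i): OK

Verdict: yes, KKT holds.

yes


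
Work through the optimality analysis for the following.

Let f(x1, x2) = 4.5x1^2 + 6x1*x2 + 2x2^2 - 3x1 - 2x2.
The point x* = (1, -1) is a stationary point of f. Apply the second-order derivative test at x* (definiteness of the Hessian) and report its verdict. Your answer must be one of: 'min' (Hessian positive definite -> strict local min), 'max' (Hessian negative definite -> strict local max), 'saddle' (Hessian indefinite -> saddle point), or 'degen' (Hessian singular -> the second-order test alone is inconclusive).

Compute the Hessian H = grad^2 f:
  H = [[9, 6], [6, 4]]
Verify stationarity: grad f(x*) = H x* + g = (0, 0).
Eigenvalues of H: 0, 13.
H has a zero eigenvalue (singular; positive semidefinite but not definite), so H is neither positive definite, negative definite, nor indefinite. The second-order test alone is inconclusive -> degen.
(Indeed, f is constant along the null direction of H through x*, so x* is not a strict local extremum.)

degen


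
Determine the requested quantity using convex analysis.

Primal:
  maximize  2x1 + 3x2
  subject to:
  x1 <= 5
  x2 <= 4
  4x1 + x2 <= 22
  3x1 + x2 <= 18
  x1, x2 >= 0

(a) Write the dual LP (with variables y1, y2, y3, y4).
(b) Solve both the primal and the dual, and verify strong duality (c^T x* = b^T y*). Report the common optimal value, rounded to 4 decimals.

The standard primal-dual pair for 'max c^T x s.t. A x <= b, x >= 0' is:
  Dual:  min b^T y  s.t.  A^T y >= c,  y >= 0.

So the dual LP is:
  minimize  5y1 + 4y2 + 22y3 + 18y4
  subject to:
    y1 + 4y3 + 3y4 >= 2
    y2 + y3 + y4 >= 3
    y1, y2, y3, y4 >= 0

Solving the primal: x* = (4.5, 4).
  primal value c^T x* = 21.
Solving the dual: y* = (0, 2.5, 0.5, 0).
  dual value b^T y* = 21.
Strong duality: c^T x* = b^T y*. Confirmed.

21


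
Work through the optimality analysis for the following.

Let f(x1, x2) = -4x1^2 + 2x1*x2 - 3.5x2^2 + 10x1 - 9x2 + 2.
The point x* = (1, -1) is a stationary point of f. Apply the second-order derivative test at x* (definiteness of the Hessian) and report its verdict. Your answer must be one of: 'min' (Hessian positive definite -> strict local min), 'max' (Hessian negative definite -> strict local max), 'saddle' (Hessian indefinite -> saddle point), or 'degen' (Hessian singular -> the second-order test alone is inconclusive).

Compute the Hessian H = grad^2 f:
  H = [[-8, 2], [2, -7]]
Verify stationarity: grad f(x*) = H x* + g = (0, 0).
Eigenvalues of H: -9.5616, -5.4384.
Both eigenvalues < 0, so H is negative definite -> x* is a strict local max.

max


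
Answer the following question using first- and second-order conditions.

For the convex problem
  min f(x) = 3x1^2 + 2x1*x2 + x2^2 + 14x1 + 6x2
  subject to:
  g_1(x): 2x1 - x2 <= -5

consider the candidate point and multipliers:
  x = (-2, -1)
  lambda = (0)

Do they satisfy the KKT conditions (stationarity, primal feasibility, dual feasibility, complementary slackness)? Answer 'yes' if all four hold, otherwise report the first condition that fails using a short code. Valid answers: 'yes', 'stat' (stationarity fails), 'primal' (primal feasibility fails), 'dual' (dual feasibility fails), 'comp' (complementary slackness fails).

Gradient of f: grad f(x) = Q x + c = (0, 0)
Constraint values g_i(x) = a_i^T x - b_i:
  g_1((-2, -1)) = 2
Stationarity residual: grad f(x) + sum_i lambda_i a_i = (0, 0)
  -> stationarity OK
Primal feasibility (all g_i <= 0): FAILS
Dual feasibility (all lambda_i >= 0): OK
Complementary slackness (lambda_i * g_i(x) = 0 for all i): OK

Verdict: the first failing condition is primal_feasibility -> primal.

primal


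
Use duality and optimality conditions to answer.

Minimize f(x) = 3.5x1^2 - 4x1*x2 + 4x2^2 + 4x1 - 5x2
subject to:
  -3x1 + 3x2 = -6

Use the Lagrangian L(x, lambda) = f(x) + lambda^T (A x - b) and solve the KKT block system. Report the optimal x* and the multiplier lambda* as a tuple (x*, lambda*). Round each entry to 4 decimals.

Form the Lagrangian:
  L(x, lambda) = (1/2) x^T Q x + c^T x + lambda^T (A x - b)
Stationarity (grad_x L = 0): Q x + c + A^T lambda = 0.
Primal feasibility: A x = b.

This gives the KKT block system:
  [ Q   A^T ] [ x     ]   [-c ]
  [ A    0  ] [ lambda ] = [ b ]

Solving the linear system:
  x*      = (1.2857, -0.7143)
  lambda* = (5.2857)
  f(x*)   = 20.2143

x* = (1.2857, -0.7143), lambda* = (5.2857)


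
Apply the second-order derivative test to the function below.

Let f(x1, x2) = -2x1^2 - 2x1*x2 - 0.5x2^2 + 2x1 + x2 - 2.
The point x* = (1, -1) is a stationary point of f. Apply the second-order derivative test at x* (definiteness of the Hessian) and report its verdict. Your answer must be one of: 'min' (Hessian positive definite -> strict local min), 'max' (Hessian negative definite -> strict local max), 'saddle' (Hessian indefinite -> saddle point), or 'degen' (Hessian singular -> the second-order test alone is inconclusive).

Compute the Hessian H = grad^2 f:
  H = [[-4, -2], [-2, -1]]
Verify stationarity: grad f(x*) = H x* + g = (0, 0).
Eigenvalues of H: -5, 0.
H has a zero eigenvalue (singular; negative semidefinite but not definite), so H is neither positive definite, negative definite, nor indefinite. The second-order test alone is inconclusive -> degen.
(Indeed, f is constant along the null direction of H through x*, so x* is not a strict local extremum.)

degen


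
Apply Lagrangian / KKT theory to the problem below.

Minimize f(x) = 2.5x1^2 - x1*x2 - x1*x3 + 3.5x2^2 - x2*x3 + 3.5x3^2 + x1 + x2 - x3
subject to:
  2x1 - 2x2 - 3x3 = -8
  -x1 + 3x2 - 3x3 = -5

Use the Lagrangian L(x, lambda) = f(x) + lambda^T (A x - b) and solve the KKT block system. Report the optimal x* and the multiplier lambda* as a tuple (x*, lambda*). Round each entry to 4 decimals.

Form the Lagrangian:
  L(x, lambda) = (1/2) x^T Q x + c^T x + lambda^T (A x - b)
Stationarity (grad_x L = 0): Q x + c + A^T lambda = 0.
Primal feasibility: A x = b.

This gives the KKT block system:
  [ Q   A^T ] [ x     ]   [-c ]
  [ A    0  ] [ lambda ] = [ b ]

Solving the linear system:
  x*      = (-0.62, 0.228, 2.1013)
  lambda* = (3.0432, 1.6572)
  f(x*)   = 15.0693

x* = (-0.62, 0.228, 2.1013), lambda* = (3.0432, 1.6572)


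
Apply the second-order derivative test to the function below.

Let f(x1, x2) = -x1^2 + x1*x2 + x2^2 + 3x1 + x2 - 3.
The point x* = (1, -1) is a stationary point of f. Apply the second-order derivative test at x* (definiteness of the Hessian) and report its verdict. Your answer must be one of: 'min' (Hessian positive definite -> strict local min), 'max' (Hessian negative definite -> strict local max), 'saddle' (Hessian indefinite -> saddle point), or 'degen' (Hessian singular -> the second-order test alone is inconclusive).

Compute the Hessian H = grad^2 f:
  H = [[-2, 1], [1, 2]]
Verify stationarity: grad f(x*) = H x* + g = (0, 0).
Eigenvalues of H: -2.2361, 2.2361.
Eigenvalues have mixed signs, so H is indefinite -> x* is a saddle point.

saddle


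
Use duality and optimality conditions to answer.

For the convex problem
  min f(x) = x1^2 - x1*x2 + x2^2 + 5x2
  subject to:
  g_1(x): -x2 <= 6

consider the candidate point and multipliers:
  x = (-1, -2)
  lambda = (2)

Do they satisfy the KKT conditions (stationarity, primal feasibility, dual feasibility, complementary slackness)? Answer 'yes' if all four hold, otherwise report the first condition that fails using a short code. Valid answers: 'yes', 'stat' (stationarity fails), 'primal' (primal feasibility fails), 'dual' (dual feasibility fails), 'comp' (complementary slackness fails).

Gradient of f: grad f(x) = Q x + c = (0, 2)
Constraint values g_i(x) = a_i^T x - b_i:
  g_1((-1, -2)) = -4
Stationarity residual: grad f(x) + sum_i lambda_i a_i = (0, 0)
  -> stationarity OK
Primal feasibility (all g_i <= 0): OK
Dual feasibility (all lambda_i >= 0): OK
Complementary slackness (lambda_i * g_i(x) = 0 for all i): FAILS

Verdict: the first failing condition is complementary_slackness -> comp.

comp


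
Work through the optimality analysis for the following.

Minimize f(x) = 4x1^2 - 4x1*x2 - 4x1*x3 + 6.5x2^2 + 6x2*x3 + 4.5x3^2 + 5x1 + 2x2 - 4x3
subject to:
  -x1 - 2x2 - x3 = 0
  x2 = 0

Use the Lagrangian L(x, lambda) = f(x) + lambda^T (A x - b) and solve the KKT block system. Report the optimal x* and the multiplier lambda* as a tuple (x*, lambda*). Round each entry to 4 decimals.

Form the Lagrangian:
  L(x, lambda) = (1/2) x^T Q x + c^T x + lambda^T (A x - b)
Stationarity (grad_x L = 0): Q x + c + A^T lambda = 0.
Primal feasibility: A x = b.

This gives the KKT block system:
  [ Q   A^T ] [ x     ]   [-c ]
  [ A    0  ] [ lambda ] = [ b ]

Solving the linear system:
  x*      = (-0.36, 0, 0.36)
  lambda* = (0.68, -4.24)
  f(x*)   = -1.62

x* = (-0.36, 0, 0.36), lambda* = (0.68, -4.24)


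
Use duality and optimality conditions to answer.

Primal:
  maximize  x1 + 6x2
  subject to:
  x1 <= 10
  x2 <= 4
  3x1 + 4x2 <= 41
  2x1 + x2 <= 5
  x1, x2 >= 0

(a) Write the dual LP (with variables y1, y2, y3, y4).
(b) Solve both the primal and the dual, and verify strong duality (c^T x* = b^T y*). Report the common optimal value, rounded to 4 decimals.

The standard primal-dual pair for 'max c^T x s.t. A x <= b, x >= 0' is:
  Dual:  min b^T y  s.t.  A^T y >= c,  y >= 0.

So the dual LP is:
  minimize  10y1 + 4y2 + 41y3 + 5y4
  subject to:
    y1 + 3y3 + 2y4 >= 1
    y2 + 4y3 + y4 >= 6
    y1, y2, y3, y4 >= 0

Solving the primal: x* = (0.5, 4).
  primal value c^T x* = 24.5.
Solving the dual: y* = (0, 5.5, 0, 0.5).
  dual value b^T y* = 24.5.
Strong duality: c^T x* = b^T y*. Confirmed.

24.5


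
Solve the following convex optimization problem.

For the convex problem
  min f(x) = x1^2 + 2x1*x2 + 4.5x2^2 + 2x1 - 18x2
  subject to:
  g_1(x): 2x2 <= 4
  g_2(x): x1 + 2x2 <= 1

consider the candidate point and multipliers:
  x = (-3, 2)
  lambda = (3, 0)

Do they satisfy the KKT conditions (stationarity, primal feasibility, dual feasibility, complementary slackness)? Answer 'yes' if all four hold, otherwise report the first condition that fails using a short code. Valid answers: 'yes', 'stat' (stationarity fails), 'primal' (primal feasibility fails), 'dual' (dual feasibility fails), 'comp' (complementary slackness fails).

Gradient of f: grad f(x) = Q x + c = (0, -6)
Constraint values g_i(x) = a_i^T x - b_i:
  g_1((-3, 2)) = 0
  g_2((-3, 2)) = 0
Stationarity residual: grad f(x) + sum_i lambda_i a_i = (0, 0)
  -> stationarity OK
Primal feasibility (all g_i <= 0): OK
Dual feasibility (all lambda_i >= 0): OK
Complementary slackness (lambda_i * g_i(x) = 0 for all i): OK

Verdict: yes, KKT holds.

yes
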